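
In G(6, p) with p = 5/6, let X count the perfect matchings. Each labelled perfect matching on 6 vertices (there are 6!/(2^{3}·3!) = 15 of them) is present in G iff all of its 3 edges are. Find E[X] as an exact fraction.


K_6 has 6!/(2^{3}·3!) = 15 labelled perfect matchings.
For each such perfect matching H, let X_H = 1 if all 3 edges of H are present in G. Then P[X_H = 1] = p^{3} = (5/6)^{3} = 125/216.
Summing the indicators: E[X] = Σ_H E[X_H] = 15 · p^{3} = 15 · 125/216 = 625/72.
Numerically: E[X] ≈ 8.68.

E[X] = 15 · (5/6)^{3} = 625/72 ≈ 8.68.


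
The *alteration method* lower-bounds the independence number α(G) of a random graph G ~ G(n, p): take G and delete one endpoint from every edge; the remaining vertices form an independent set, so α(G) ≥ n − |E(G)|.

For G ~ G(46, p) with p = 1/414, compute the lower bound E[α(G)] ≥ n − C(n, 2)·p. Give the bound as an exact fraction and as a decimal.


E[|E(G)|] = C(46, 2)·p = 1035 · (1/414) = 5/2.
E[α(G)] ≥ n − E[|E(G)|] = 46 − 5/2 = 87/2.
Numerically: ≈ 43.500000.
(This is only a lower bound; the true E[α(G)] may be larger.)

E[α(G)] ≥ 87/2 ≈ 43.500000.


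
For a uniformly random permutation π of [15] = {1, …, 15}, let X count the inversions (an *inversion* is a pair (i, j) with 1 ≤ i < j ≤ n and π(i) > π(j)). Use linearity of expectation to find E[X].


Write X = Σ X_I over the C(15, 2) = 105 pairs i < j, with X_I the indicator of one inversion.
There are 105 indicators.
For each fixed pair i < j, the values π(i) and π(j) are two distinct elements of {1, …, 15} in uniformly random order; by symmetry P[π(i) > π(j)] = 1/2.
By linearity: E[X] = 105 · (1/2) = C(15, 2) · (1/2) = 105/2 = 105/2 ≈ 52.5000.

E[X] = 105/2 = 52.5000.


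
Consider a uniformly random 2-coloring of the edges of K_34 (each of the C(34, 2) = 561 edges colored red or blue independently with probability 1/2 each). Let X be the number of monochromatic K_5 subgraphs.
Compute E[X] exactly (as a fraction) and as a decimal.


Let X = Σ_S X_S over the C(34, 5) = 278256 subsets S of size 5, where X_S = 1 if the K_5 on S is monochromatic.
For a fixed S, the K_5 on S has C(5, 2) = 10 edges. P[all 10 edges red] = (1/2)^10, and likewise for blue, so P[monochromatic] = 2·(1/2)^10 = 2^{1 − 10} = 1/512.
By linearity: E[X] = C(34, 5) · 2^{1 − 10} = 278256 · 1/512 = 17391/32.
Numerically: E[X] ≈ 543.469.

E[X] = C(34,5)·2^(1−C(5,2)) = 17391/32 ≈ 543.469.


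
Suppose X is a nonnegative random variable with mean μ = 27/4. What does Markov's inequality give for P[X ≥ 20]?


μ = E[X] = 27/4, a = 20.
Markov: P[X ≥ 20] ≤ μ/a = (27/4)/20 = 27/80.
Numerically: ≈ 0.337500.
(Since a = 20 > μ = 6.750000, the bound 27/80 is < 1 and informative.)

P[X ≥ 20] ≤ 27/80 ≈ 0.337500.


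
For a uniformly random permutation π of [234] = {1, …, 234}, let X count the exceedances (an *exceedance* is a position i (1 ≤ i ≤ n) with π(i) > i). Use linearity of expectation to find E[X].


Write X = Σ_{i=1}^{234} X_i, where X_i = 1_{π(i) > i}.
For each fixed i, π(i) is uniform over {1, …, 234} (marginal of a uniform permutation), so P[π(i) > i] = (n − i)/n. Summing: Σ_{i=1}^{234} (n − i)/n = (0 + 1 + … + 233)/234 = 234(234 − 1)/(2·234) = (234 − 1)/2.
Hence E[X] = Σ_{i=1}^{234} (234 − i)/234 = 233/2 ≈ 116.5000.

E[X] = 233/2 = 116.5000.


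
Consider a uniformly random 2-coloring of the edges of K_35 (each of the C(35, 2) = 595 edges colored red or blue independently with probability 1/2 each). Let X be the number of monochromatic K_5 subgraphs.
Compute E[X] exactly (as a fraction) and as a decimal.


Let X = Σ_S X_S over the C(35, 5) = 324632 subsets S of size 5, where X_S = 1 if the K_5 on S is monochromatic.
For a fixed S, the K_5 on S has C(5, 2) = 10 edges. P[all 10 edges red] = (1/2)^10, and likewise for blue, so P[monochromatic] = 2·(1/2)^10 = 2^{1 − 10} = 1/512.
Summing: E[X] = C(35, 5) · 2^{1 − 10} = 324632 · 1/512 = 40579/64.
Numerically: E[X] ≈ 634.0469.

E[X] = C(35,5)·2^(1−C(5,2)) = 40579/64 ≈ 634.0469.


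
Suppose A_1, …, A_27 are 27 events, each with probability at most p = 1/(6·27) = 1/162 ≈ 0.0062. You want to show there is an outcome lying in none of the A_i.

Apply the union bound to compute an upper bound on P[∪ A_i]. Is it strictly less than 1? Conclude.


Union bound: P[∪_{i=1}^{27} A_i] ≤ Σ_i P[A_i] ≤ 27·p = 27·(1/162) = 1/6.
Numerically: 1/6 ≈ 0.1667.
Is 1/6 < 1? YES.
Since P[∪ A_i] ≤ 1/6 < 1, the complement has P[∩ A_i^c] ≥ 1 − 1/6 = 5/6 > 0, so some outcome avoids every A_i.

27·p = 1/6 ≈ 0.1667; existence CERTIFIED by the union bound.


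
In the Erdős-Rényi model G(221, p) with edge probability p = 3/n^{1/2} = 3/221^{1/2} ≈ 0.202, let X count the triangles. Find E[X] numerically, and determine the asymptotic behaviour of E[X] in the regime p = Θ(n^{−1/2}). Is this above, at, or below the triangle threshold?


Number of potential triangles: C(221, 3) = 1774630.
Each occurs with probability p³ ≈ (0.202)³ ≈ 8.21817e-03.
By linearity: E[X] = C(221, 3)·p³ ≈ 1774630 · 8.21817e-03 ≈ 14584.219.
Since α = 1/2 < 1, p = c/n^{1/2} ≫ 1/n is above the triangle threshold p ~ 1/n. Asymptotically E[X] ~ (c³/6)·n^{3(1−α)} = (3³/6)·n^{1.5} → ∞; triangles are abundant w.h.p.

E[X] ≈ 14584.219; in regime p = Θ(1/n^{1/2}) E[X] diverges (above the triangle threshold p ~ 1/n).


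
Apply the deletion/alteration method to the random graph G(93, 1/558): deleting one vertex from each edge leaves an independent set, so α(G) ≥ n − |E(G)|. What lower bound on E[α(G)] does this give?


E[|E(G)|] = C(93, 2)·p = 4278 · (1/558) = 23/3.
E[α(G)] ≥ n − E[|E(G)|] = 93 − 23/3 = 256/3.
Numerically: ≈ 85.33333.
(This is only a lower bound; the true E[α(G)] may be larger.)

E[α(G)] ≥ 256/3 ≈ 85.33333.


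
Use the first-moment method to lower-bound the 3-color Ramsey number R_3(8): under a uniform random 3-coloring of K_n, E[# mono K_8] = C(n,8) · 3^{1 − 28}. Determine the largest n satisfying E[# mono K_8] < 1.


We need C(n, 8) · 3^{1 − 28} < 1, i.e. C(n, 8) < 3^{28 − 1} = 7625597484987.
Check values of n near the boundary:
  n = 153: C(153, 8) = 6183023199255; 6183023199255 < 7625597484987? YES
  n = 154: C(154, 8) = 6521818990995; 6521818990995 < 7625597484987? YES
  n = 155: C(155, 8) = 6876747915675; 6876747915675 < 7625597484987? YES
  n = 156: C(156, 8) = 7248464019225; 7248464019225 < 7625597484987? YES
  n = 157: C(157, 8) = 7637643295425; 7637643295425 < 7625597484987? NO
  n = 158: C(158, 8) = 8044984271181; 8044984271181 < 7625597484987? NO
  n = 159: C(159, 8) = 8471208603429; 8471208603429 < 7625597484987? NO
The largest n with C(n, 8) < 7625597484987 is n = 156 (where E[X] = 805384891025/847288609443 ≈ 0.95054). Hence R_3(8) > 156, i.e. R_3(8) ≥ 157.

Largest n = 156; hence R_3(8) > 156.


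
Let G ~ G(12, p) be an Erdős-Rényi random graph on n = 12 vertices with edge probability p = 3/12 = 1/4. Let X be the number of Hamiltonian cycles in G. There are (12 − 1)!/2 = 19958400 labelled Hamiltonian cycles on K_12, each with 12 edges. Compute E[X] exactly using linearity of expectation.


K_12 has (12 − 1)!/2 = 19958400 labelled Hamiltonian cycles.
For each such Hamiltonian cycle H, let X_H = 1 if all 12 edges of H are present in G. Then P[X_H = 1] = p^{12} = (1/4)^{12} = 1/16777216.
Summing the indicators: E[X] = Σ_H E[X_H] = 19958400 · p^{12} = 19958400 · 1/16777216 = 155925/131072.
Numerically: E[X] ≈ 1.19.

E[X] = 19958400 · (1/4)^{12} = 155925/131072 ≈ 1.19.


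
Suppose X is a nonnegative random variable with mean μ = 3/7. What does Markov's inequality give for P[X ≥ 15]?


μ = E[X] = 3/7, a = 15.
Markov: P[X ≥ 15] ≤ μ/a = (3/7)/15 = 1/35.
Numerically: ≈ 0.0286.
(Since a = 15 > μ = 0.4286, the bound 1/35 is < 1 and informative.)

P[X ≥ 15] ≤ 1/35 ≈ 0.0286.


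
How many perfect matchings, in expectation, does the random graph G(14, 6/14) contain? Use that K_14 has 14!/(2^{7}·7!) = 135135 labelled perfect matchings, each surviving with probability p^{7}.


K_14 has 14!/(2^{7}·7!) = 135135 labelled perfect matchings.
For each such perfect matching H, let X_H = 1 if all 7 edges of H are present in G. Then P[X_H = 1] = p^{7} = (3/7)^{7} = 2187/823543.
Summing the indicators: E[X] = Σ_H E[X_H] = 135135 · p^{7} = 135135 · 2187/823543 = 42220035/117649.
Numerically: E[X] ≈ 358.864.

E[X] = 135135 · (3/7)^{7} = 42220035/117649 ≈ 358.864.


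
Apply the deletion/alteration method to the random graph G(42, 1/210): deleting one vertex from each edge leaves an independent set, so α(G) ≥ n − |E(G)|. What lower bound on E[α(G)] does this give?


E[|E(G)|] = C(42, 2)·p = 861 · (1/210) = 41/10.
E[α(G)] ≥ n − E[|E(G)|] = 42 − 41/10 = 379/10.
Numerically: ≈ 37.900.
(This is only a lower bound; the true E[α(G)] may be larger.)

E[α(G)] ≥ 379/10 ≈ 37.900.


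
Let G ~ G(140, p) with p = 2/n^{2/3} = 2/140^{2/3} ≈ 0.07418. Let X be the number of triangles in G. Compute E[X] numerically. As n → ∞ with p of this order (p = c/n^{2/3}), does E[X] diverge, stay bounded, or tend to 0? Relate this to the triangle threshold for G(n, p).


Number of potential triangles: C(140, 3) = 447580.
Each occurs with probability p³ ≈ (0.07418)³ ≈ 4.081633e-04.
By linearity: E[X] = C(140, 3)·p³ ≈ 447580 · 4.081633e-04 ≈ 182.6857.
Since α = 2/3 < 1, p = c/n^{2/3} ≫ 1/n is above the triangle threshold p ~ 1/n. Asymptotically E[X] ~ (c³/6)·n^{3(1−α)} = (2³/6)·n^{1} → ∞; triangles are abundant w.h.p.

E[X] ≈ 182.6857; in regime p = Θ(1/n^{2/3}) E[X] diverges (above the triangle threshold p ~ 1/n).


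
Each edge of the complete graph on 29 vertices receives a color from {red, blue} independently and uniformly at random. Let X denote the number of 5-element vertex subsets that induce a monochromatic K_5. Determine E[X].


Let X = Σ_S X_S over the C(29, 5) = 118755 subsets S of size 5, where X_S = 1 if the K_5 on S is monochromatic.
For a fixed S, the K_5 on S has C(5, 2) = 10 edges. P[all 10 edges red] = (1/2)^10, and likewise for blue, so P[monochromatic] = 2·(1/2)^10 = 2^{1 − 10} = 1/512.
Summing: E[X] = C(29, 5) · 2^{1 − 10} = 118755 · 1/512 = 118755/512.
Numerically: E[X] ≈ 231.943.

E[X] = C(29,5)·2^(1−C(5,2)) = 118755/512 ≈ 231.943.


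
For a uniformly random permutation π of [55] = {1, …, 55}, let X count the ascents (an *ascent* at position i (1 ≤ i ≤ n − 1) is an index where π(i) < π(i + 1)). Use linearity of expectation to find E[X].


Write X = Σ X_I over i = 1, …, 54, with X_I the indicator of one ascent.
There are 54 indicators.
For each fixed i, the pair (π(i), π(i+1)) is a uniformly random ordered pair of distinct values from {1, …, 55}; by symmetry P[π(i) < π(i+1)] = 1/2.
By linearity: E[X] = 54 · (1/2) = (55 − 1) · (1/2) = 27 ≈ 27.00000.

E[X] = 27 = 27.00000.


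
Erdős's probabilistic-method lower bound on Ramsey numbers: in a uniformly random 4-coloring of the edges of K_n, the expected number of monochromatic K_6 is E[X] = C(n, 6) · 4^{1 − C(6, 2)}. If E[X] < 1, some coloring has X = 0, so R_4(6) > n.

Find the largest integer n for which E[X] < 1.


We need C(n, 6) · 4^{1 − 15} < 1, i.e. C(n, 6) < 4^{15 − 1} = 268435456.
Check values of n near the boundary:
  n = 73: C(73, 6) = 170230452; 170230452 < 268435456? YES
  n = 74: C(74, 6) = 185250786; 185250786 < 268435456? YES
  n = 75: C(75, 6) = 201359550; 201359550 < 268435456? YES
  n = 76: C(76, 6) = 218618940; 218618940 < 268435456? YES
  n = 77: C(77, 6) = 237093780; 237093780 < 268435456? YES
  n = 78: C(78, 6) = 256851595; 256851595 < 268435456? YES
  n = 79: C(79, 6) = 277962685; 277962685 < 268435456? NO
The largest n with C(n, 6) < 268435456 is n = 78 (where E[X] = 256851595/268435456 ≈ 0.956847). Hence R_4(6) > 78, i.e. R_4(6) ≥ 79.

Largest n = 78; hence R_4(6) > 78.


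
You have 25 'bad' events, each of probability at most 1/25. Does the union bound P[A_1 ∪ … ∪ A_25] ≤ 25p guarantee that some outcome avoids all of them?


Union bound: P[∪_{i=1}^{25} A_i] ≤ Σ_i P[A_i] ≤ 25·p = 25·(1/25) = 1.
Numerically: 1 ≈ 1.00000.
Is 1 < 1? NO.
Since the bound 1 is ≥ 1, the union bound is uninformative here; it does NOT by itself certify existence.

25·p = 1 ≈ 1.00000; existence NOT certified by the union bound.


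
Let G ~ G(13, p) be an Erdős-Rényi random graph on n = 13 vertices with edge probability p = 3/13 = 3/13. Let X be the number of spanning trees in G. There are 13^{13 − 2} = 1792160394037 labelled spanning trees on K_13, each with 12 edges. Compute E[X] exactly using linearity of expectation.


K_13 has 13^{13 − 2} = 1792160394037 labelled spanning trees.
For each such spanning tree H, let X_H = 1 if all 12 edges of H are present in G. Then P[X_H = 1] = p^{12} = (3/13)^{12} = 531441/23298085122481.
Summing the indicators: E[X] = Σ_H E[X_H] = 1792160394037 · p^{12} = 1792160394037 · 531441/23298085122481 = 531441/13.
Numerically: E[X] ≈ 40880.

E[X] = 1792160394037 · (3/13)^{12} = 531441/13 ≈ 40880.


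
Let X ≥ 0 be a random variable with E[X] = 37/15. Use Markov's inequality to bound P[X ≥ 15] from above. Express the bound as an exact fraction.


μ = E[X] = 37/15, a = 15.
Markov: P[X ≥ 15] ≤ μ/a = (37/15)/15 = 37/225.
Numerically: ≈ 0.1644.
(Since a = 15 > μ = 2.4667, the bound 37/225 is < 1 and informative.)

P[X ≥ 15] ≤ 37/225 ≈ 0.1644.


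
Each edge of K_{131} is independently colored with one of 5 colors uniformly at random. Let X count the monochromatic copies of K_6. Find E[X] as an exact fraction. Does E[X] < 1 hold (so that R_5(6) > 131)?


E[X] = C(131, 6) · 5^{1 − 15} = 6249655776 · 5^{−14} = 6249655776/6103515625.
As a reduced fraction: E[X] = 6249655776/6103515625 ≈ 1.0239436.
Is E[X] < 1? NO.
Since E[X] ≥ 1, the first-moment bound is inconclusive at n = 131; it does NOT by itself certify R_5(6) > 131.

E[X] = 6249655776/6103515625 ≈ 1.0239436; E[X] ≥ 1; first-moment method inconclusive here.


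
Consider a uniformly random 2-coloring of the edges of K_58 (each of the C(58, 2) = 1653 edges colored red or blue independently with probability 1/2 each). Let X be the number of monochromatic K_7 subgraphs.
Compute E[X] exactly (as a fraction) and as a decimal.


Let X = Σ_S X_S over the C(58, 7) = 300674088 subsets S of size 7, where X_S = 1 if the K_7 on S is monochromatic.
For a fixed S, the K_7 on S has C(7, 2) = 21 edges. P[all 21 edges red] = (1/2)^21, and likewise for blue, so P[monochromatic] = 2·(1/2)^21 = 2^{1 − 21} = 1/1048576.
By linearity of expectation: E[X] = C(58, 7) · 2^{1 − 21} = 300674088 · 1/1048576 = 37584261/131072.
Numerically: E[X] ≈ 286.745.

E[X] = C(58,7)·2^(1−C(7,2)) = 37584261/131072 ≈ 286.745.


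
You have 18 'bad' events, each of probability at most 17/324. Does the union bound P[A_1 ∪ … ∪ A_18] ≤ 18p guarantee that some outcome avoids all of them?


Union bound: P[∪_{i=1}^{18} A_i] ≤ Σ_i P[A_i] ≤ 18·p = 18·(17/324) = 17/18.
Numerically: 17/18 ≈ 0.944.
Is 17/18 < 1? YES.
Since P[∪ A_i] ≤ 17/18 < 1, the complement has P[∩ A_i^c] ≥ 1 − 17/18 = 1/18 > 0, so some outcome avoids every A_i.

18·p = 17/18 ≈ 0.944; existence CERTIFIED by the union bound.


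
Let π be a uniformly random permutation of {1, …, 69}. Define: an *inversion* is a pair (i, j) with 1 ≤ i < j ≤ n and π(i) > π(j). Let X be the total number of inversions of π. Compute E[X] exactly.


Write X = Σ X_I over the C(69, 2) = 2346 pairs i < j, with X_I the indicator of one inversion.
There are 2346 indicators.
For each fixed pair i < j, the values π(i) and π(j) are two distinct elements of {1, …, 69} in uniformly random order; by symmetry P[π(i) > π(j)] = 1/2.
By linearity: E[X] = 2346 · (1/2) = C(69, 2) · (1/2) = 2346/2 = 1173 ≈ 1173.00000.

E[X] = 1173 = 1173.00000.


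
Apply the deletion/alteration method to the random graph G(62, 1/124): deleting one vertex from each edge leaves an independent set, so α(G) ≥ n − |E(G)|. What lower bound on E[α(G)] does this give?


E[|E(G)|] = C(62, 2)·p = 1891 · (1/124) = 61/4.
E[α(G)] ≥ n − E[|E(G)|] = 62 − 61/4 = 187/4.
Numerically: ≈ 46.750.
(This is only a lower bound; the true E[α(G)] may be larger.)

E[α(G)] ≥ 187/4 ≈ 46.750.


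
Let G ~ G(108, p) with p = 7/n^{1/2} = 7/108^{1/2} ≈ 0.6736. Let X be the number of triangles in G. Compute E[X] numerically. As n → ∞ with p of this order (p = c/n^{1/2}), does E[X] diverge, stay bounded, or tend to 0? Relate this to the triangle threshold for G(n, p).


Number of potential triangles: C(108, 3) = 204156.
Each occurs with probability p³ ≈ (0.6736)³ ≈ 3.056036e-01.
By linearity: E[X] = C(108, 3)·p³ ≈ 204156 · 3.056036e-01 ≈ 62390.8116.
Since α = 1/2 < 1, p = c/n^{1/2} ≫ 1/n is above the triangle threshold p ~ 1/n. Asymptotically E[X] ~ (c³/6)·n^{3(1−α)} = (7³/6)·n^{1.5} → ∞; triangles are abundant w.h.p.

E[X] ≈ 62390.8116; in regime p = Θ(1/n^{1/2}) E[X] diverges (above the triangle threshold p ~ 1/n).


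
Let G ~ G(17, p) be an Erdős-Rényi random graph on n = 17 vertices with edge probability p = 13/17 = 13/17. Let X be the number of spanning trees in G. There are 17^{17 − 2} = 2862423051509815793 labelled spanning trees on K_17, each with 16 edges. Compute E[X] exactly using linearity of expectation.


K_17 has 17^{17 − 2} = 2862423051509815793 labelled spanning trees.
For each such spanning tree H, let X_H = 1 if all 16 edges of H are present in G. Then P[X_H = 1] = p^{16} = (13/17)^{16} = 665416609183179841/48661191875666868481.
By linearity of expectation: E[X] = Σ_H E[X_H] = 2862423051509815793 · p^{16} = 2862423051509815793 · 665416609183179841/48661191875666868481 = 665416609183179841/17.
Numerically: E[X] ≈ 3.91422e+16.

E[X] = 2862423051509815793 · (13/17)^{16} = 665416609183179841/17 ≈ 3.91422e+16.


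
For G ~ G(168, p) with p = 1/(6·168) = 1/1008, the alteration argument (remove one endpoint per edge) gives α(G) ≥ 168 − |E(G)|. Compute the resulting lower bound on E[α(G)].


E[|E(G)|] = C(168, 2)·p = 14028 · (1/1008) = 167/12.
E[α(G)] ≥ n − E[|E(G)|] = 168 − 167/12 = 1849/12.
Numerically: ≈ 154.083.
(This is only a lower bound; the true E[α(G)] may be larger.)

E[α(G)] ≥ 1849/12 ≈ 154.083.


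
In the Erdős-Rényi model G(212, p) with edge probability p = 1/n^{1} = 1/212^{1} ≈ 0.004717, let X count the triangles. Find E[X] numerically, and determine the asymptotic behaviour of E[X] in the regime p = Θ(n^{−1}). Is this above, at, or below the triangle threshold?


Number of potential triangles: C(212, 3) = 1565620.
Each occurs with probability p³ ≈ (0.004717)³ ≈ 1.049524e-07.
By linearity: E[X] = C(212, 3)·p³ ≈ 1565620 · 1.049524e-07 ≈ 0.1643.
Here α = 1, so p = 1/n is exactly at the triangle threshold p ~ 1/n. Asymptotically E[X] → c³/6 = 1³/6 = 1/6 ≈ 0.1667, a bounded constant. In this regime the triangle count is asymptotically Poisson(c³/6).

E[X] ≈ 0.1643; in regime p = Θ(1/n^{1}) E[X] stays bounded (at the triangle threshold p ~ 1/n).


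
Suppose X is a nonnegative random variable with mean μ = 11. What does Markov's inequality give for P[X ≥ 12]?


μ = E[X] = 11, a = 12.
Markov: P[X ≥ 12] ≤ μ/a = (11)/12 = 11/12.
Numerically: ≈ 0.9167.
(Since a = 12 > μ = 11.0000, the bound 11/12 is < 1 and informative.)

P[X ≥ 12] ≤ 11/12 ≈ 0.9167.


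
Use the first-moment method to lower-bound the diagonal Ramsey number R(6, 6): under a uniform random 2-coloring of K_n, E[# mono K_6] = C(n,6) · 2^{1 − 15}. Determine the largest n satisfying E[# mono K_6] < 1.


We need C(n, 6) · 2^{1 − 15} < 1, i.e. C(n, 6) < 2^{15 − 1} = 16384.
Check values of n near the boundary:
  n = 11: C(11, 6) = 462; 462 < 16384? YES
  n = 12: C(12, 6) = 924; 924 < 16384? YES
  n = 13: C(13, 6) = 1716; 1716 < 16384? YES
  n = 14: C(14, 6) = 3003; 3003 < 16384? YES
  n = 15: C(15, 6) = 5005; 5005 < 16384? YES
  n = 16: C(16, 6) = 8008; 8008 < 16384? YES
  n = 17: C(17, 6) = 12376; 12376 < 16384? YES
  n = 18: C(18, 6) = 18564; 18564 < 16384? NO
  n = 19: C(19, 6) = 27132; 27132 < 16384? NO
The largest n with C(n, 6) < 16384 is n = 17 (where E[X] = 1547/2048 ≈ 0.7553711). Hence R(6, 6) > 17, i.e. R(6, 6) ≥ 18.

Largest n = 17; hence R(6, 6) > 17.


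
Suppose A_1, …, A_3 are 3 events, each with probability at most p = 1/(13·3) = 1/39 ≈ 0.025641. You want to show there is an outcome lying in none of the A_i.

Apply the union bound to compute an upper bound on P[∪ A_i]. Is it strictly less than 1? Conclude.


Union bound: P[∪_{i=1}^{3} A_i] ≤ Σ_i P[A_i] ≤ 3·p = 3·(1/39) = 1/13.
Numerically: 1/13 ≈ 0.076923.
Is 1/13 < 1? YES.
Since P[∪ A_i] ≤ 1/13 < 1, the complement has P[∩ A_i^c] ≥ 1 − 1/13 = 12/13 > 0, so some outcome avoids every A_i.

3·p = 1/13 ≈ 0.076923; existence CERTIFIED by the union bound.


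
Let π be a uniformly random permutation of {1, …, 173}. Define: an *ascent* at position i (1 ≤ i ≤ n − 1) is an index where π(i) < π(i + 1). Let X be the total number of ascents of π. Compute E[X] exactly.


Write X = Σ X_I over i = 1, …, 172, with X_I the indicator of one ascent.
There are 172 indicators.
For each fixed i, the pair (π(i), π(i+1)) is a uniformly random ordered pair of distinct values from {1, …, 173}; by symmetry P[π(i) < π(i+1)] = 1/2.
By linearity: E[X] = 172 · (1/2) = (173 − 1) · (1/2) = 86 ≈ 86.00000.

E[X] = 86 = 86.00000.


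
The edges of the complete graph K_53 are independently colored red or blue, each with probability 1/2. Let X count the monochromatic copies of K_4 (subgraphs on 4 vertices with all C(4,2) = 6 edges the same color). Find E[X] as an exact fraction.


Let X = Σ_S X_S over the C(53, 4) = 292825 subsets S of size 4, where X_S = 1 if the K_4 on S is monochromatic.
For a fixed S, the K_4 on S has C(4, 2) = 6 edges. P[all 6 edges red] = (1/2)^6, and likewise for blue, so P[monochromatic] = 2·(1/2)^6 = 2^{1 − 6} = 1/32.
Summing: E[X] = C(53, 4) · 2^{1 − 6} = 292825 · 1/32 = 292825/32.
Numerically: E[X] ≈ 9150.78125.

E[X] = C(53,4)·2^(1−C(4,2)) = 292825/32 ≈ 9150.78125.


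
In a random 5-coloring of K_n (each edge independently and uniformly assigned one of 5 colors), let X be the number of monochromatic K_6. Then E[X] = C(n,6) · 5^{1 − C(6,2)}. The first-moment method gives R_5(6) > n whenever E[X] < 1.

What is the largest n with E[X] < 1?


We need C(n, 6) · 5^{1 − 15} < 1, i.e. C(n, 6) < 5^{15 − 1} = 6103515625.
Check values of n near the boundary:
  n = 129: C(129, 6) = 5688177600; 5688177600 < 6103515625? YES
  n = 130: C(130, 6) = 5963412000; 5963412000 < 6103515625? YES
  n = 131: C(131, 6) = 6249655776; 6249655776 < 6103515625? NO
  n = 132: C(132, 6) = 6547258432; 6547258432 < 6103515625? NO
  n = 133: C(133, 6) = 6856577728; 6856577728 < 6103515625? NO
The largest n with C(n, 6) < 6103515625 is n = 130 (where E[X] = 47707296/48828125 ≈ 0.9770454). Hence R_5(6) > 130, i.e. R_5(6) ≥ 131.

Largest n = 130; hence R_5(6) > 130.


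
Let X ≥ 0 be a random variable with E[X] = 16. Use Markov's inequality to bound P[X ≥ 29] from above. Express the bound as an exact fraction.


μ = E[X] = 16, a = 29.
Markov: P[X ≥ 29] ≤ μ/a = (16)/29 = 16/29.
Numerically: ≈ 0.551724.
(Since a = 29 > μ = 16.000000, the bound 16/29 is < 1 and informative.)

P[X ≥ 29] ≤ 16/29 ≈ 0.551724.


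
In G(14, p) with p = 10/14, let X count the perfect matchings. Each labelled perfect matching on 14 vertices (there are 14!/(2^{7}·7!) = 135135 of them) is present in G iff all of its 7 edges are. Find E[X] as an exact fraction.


K_14 has 14!/(2^{7}·7!) = 135135 labelled perfect matchings.
For each such perfect matching H, let X_H = 1 if all 7 edges of H are present in G. Then P[X_H = 1] = p^{7} = (5/7)^{7} = 78125/823543.
Summing the indicators: E[X] = Σ_H E[X_H] = 135135 · p^{7} = 135135 · 78125/823543 = 1508203125/117649.
Numerically: E[X] ≈ 1.282e+04.

E[X] = 135135 · (5/7)^{7} = 1508203125/117649 ≈ 1.282e+04.


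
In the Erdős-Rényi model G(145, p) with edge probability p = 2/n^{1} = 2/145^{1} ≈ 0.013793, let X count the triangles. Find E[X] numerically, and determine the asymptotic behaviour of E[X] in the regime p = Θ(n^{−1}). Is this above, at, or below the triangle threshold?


Number of potential triangles: C(145, 3) = 497640.
Each occurs with probability p³ ≈ (0.013793)³ ≈ 2.6241338e-06.
By linearity: E[X] = C(145, 3)·p³ ≈ 497640 · 2.6241338e-06 ≈ 1.30587.
Here α = 1, so p = 2/n is exactly at the triangle threshold p ~ 1/n. Asymptotically E[X] → c³/6 = 2³/6 = 4/3 ≈ 1.33333, a bounded constant. In this regime the triangle count is asymptotically Poisson(c³/6).

E[X] ≈ 1.30587; in regime p = Θ(1/n^{1}) E[X] stays bounded (at the triangle threshold p ~ 1/n).


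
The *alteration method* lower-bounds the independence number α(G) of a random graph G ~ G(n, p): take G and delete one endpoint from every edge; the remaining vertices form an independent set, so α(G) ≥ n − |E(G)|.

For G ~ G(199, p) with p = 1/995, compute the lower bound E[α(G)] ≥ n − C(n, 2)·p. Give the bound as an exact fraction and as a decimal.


E[|E(G)|] = C(199, 2)·p = 19701 · (1/995) = 99/5.
E[α(G)] ≥ n − E[|E(G)|] = 199 − 99/5 = 896/5.
Numerically: ≈ 179.20000.
(This is only a lower bound; the true E[α(G)] may be larger.)

E[α(G)] ≥ 896/5 ≈ 179.20000.


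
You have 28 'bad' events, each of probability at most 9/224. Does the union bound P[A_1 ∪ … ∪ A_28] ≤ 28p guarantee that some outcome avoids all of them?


Union bound: P[∪_{i=1}^{28} A_i] ≤ Σ_i P[A_i] ≤ 28·p = 28·(9/224) = 9/8.
Numerically: 9/8 ≈ 1.125000.
Is 9/8 < 1? NO.
Since the bound 9/8 is ≥ 1, the union bound is uninformative here; it does NOT by itself certify existence.

28·p = 9/8 ≈ 1.125000; existence NOT certified by the union bound.


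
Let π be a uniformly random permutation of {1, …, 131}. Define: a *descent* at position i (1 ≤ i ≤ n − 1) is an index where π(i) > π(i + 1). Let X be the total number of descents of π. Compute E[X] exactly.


Write X = Σ X_I over i = 1, …, 130, with X_I the indicator of one descent.
There are 130 indicators.
For each fixed i, the pair (π(i), π(i+1)) is a uniformly random ordered pair of distinct values from {1, …, 131}; by symmetry P[π(i) > π(i+1)] = 1/2.
By linearity: E[X] = 130 · (1/2) = (131 − 1) · (1/2) = 65 ≈ 65.00000.

E[X] = 65 = 65.00000.


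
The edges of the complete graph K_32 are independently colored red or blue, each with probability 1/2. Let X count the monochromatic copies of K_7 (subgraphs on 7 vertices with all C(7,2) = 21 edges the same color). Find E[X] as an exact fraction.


Let X = Σ_S X_S over the C(32, 7) = 3365856 subsets S of size 7, where X_S = 1 if the K_7 on S is monochromatic.
For a fixed S, the K_7 on S has C(7, 2) = 21 edges. P[all 21 edges red] = (1/2)^21, and likewise for blue, so P[monochromatic] = 2·(1/2)^21 = 2^{1 − 21} = 1/1048576.
By linearity of expectation: E[X] = C(32, 7) · 2^{1 − 21} = 3365856 · 1/1048576 = 105183/32768.
Numerically: E[X] ≈ 3.210.

E[X] = C(32,7)·2^(1−C(7,2)) = 105183/32768 ≈ 3.210.


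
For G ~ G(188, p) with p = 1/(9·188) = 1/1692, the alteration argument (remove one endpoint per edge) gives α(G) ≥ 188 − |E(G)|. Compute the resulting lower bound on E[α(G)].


E[|E(G)|] = C(188, 2)·p = 17578 · (1/1692) = 187/18.
E[α(G)] ≥ n − E[|E(G)|] = 188 − 187/18 = 3197/18.
Numerically: ≈ 177.6111.
(This is only a lower bound; the true E[α(G)] may be larger.)

E[α(G)] ≥ 3197/18 ≈ 177.6111.


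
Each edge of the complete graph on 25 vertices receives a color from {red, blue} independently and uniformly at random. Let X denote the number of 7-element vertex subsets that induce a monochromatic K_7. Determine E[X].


Let X = Σ_S X_S over the C(25, 7) = 480700 subsets S of size 7, where X_S = 1 if the K_7 on S is monochromatic.
For a fixed S, the K_7 on S has C(7, 2) = 21 edges. P[all 21 edges red] = (1/2)^21, and likewise for blue, so P[monochromatic] = 2·(1/2)^21 = 2^{1 − 21} = 1/1048576.
Summing: E[X] = C(25, 7) · 2^{1 − 21} = 480700 · 1/1048576 = 120175/262144.
Numerically: E[X] ≈ 0.45843.

E[X] = C(25,7)·2^(1−C(7,2)) = 120175/262144 ≈ 0.45843.


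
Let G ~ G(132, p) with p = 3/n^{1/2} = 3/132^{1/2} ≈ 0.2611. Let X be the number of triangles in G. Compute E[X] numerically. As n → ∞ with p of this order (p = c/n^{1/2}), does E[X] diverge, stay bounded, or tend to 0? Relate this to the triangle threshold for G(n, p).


Number of potential triangles: C(132, 3) = 374660.
Each occurs with probability p³ ≈ (0.2611)³ ≈ 1.780340e-02.
By linearity: E[X] = C(132, 3)·p³ ≈ 374660 · 1.780340e-02 ≈ 6670.2206.
Since α = 1/2 < 1, p = c/n^{1/2} ≫ 1/n is above the triangle threshold p ~ 1/n. Asymptotically E[X] ~ (c³/6)·n^{3(1−α)} = (3³/6)·n^{1.5} → ∞; triangles are abundant w.h.p.

E[X] ≈ 6670.2206; in regime p = Θ(1/n^{1/2}) E[X] diverges (above the triangle threshold p ~ 1/n).


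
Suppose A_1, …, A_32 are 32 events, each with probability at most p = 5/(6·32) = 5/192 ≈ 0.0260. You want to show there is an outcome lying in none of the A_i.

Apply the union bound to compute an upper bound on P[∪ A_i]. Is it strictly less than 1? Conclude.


Union bound: P[∪_{i=1}^{32} A_i] ≤ Σ_i P[A_i] ≤ 32·p = 32·(5/192) = 5/6.
Numerically: 5/6 ≈ 0.8333.
Is 5/6 < 1? YES.
Since P[∪ A_i] ≤ 5/6 < 1, the complement has P[∩ A_i^c] ≥ 1 − 5/6 = 1/6 > 0, so some outcome avoids every A_i.

32·p = 5/6 ≈ 0.8333; existence CERTIFIED by the union bound.


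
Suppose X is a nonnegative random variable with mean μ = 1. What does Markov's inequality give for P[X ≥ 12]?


μ = E[X] = 1, a = 12.
Markov: P[X ≥ 12] ≤ μ/a = (1)/12 = 1/12.
Numerically: ≈ 0.083.
(Since a = 12 > μ = 1.000, the bound 1/12 is < 1 and informative.)

P[X ≥ 12] ≤ 1/12 ≈ 0.083.


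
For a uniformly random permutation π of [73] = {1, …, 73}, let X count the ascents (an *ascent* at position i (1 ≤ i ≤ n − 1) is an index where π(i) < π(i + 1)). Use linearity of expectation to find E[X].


Write X = Σ X_I over i = 1, …, 72, with X_I the indicator of one ascent.
There are 72 indicators.
For each fixed i, the pair (π(i), π(i+1)) is a uniformly random ordered pair of distinct values from {1, …, 73}; by symmetry P[π(i) < π(i+1)] = 1/2.
By linearity: E[X] = 72 · (1/2) = (73 − 1) · (1/2) = 36 ≈ 36.000.

E[X] = 36 = 36.000.


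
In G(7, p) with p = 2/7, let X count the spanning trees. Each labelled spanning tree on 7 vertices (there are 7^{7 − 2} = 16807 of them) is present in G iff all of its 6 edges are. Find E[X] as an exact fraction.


K_7 has 7^{7 − 2} = 16807 labelled spanning trees.
For each such spanning tree H, let X_H = 1 if all 6 edges of H are present in G. Then P[X_H = 1] = p^{6} = (2/7)^{6} = 64/117649.
Summing the indicators: E[X] = Σ_H E[X_H] = 16807 · p^{6} = 16807 · 64/117649 = 64/7.
Numerically: E[X] ≈ 9.14.

E[X] = 16807 · (2/7)^{6} = 64/7 ≈ 9.14.


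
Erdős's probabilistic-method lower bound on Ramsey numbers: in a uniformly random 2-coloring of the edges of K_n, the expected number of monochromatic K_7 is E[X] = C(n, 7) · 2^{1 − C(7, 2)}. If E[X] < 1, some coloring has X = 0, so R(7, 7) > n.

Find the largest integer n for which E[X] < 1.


We need C(n, 7) · 2^{1 − 21} < 1, i.e. C(n, 7) < 2^{21 − 1} = 1048576.
Check values of n near the boundary:
  n = 24: C(24, 7) = 346104; 346104 < 1048576? YES
  n = 25: C(25, 7) = 480700; 480700 < 1048576? YES
  n = 26: C(26, 7) = 657800; 657800 < 1048576? YES
  n = 27: C(27, 7) = 888030; 888030 < 1048576? YES
  n = 28: C(28, 7) = 1184040; 1184040 < 1048576? NO
  n = 29: C(29, 7) = 1560780; 1560780 < 1048576? NO
  n = 30: C(30, 7) = 2035800; 2035800 < 1048576? NO
The largest n with C(n, 7) < 1048576 is n = 27 (where E[X] = 444015/524288 ≈ 0.847). Hence R(7, 7) > 27, i.e. R(7, 7) ≥ 28.

Largest n = 27; hence R(7, 7) > 27.


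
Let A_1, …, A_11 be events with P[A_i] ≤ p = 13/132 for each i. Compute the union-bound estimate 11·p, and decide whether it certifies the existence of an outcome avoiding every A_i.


Union bound: P[∪_{i=1}^{11} A_i] ≤ Σ_i P[A_i] ≤ 11·p = 11·(13/132) = 13/12.
Numerically: 13/12 ≈ 1.083.
Is 13/12 < 1? NO.
Since the bound 13/12 is ≥ 1, the union bound is uninformative here; it does NOT by itself certify existence.

11·p = 13/12 ≈ 1.083; existence NOT certified by the union bound.


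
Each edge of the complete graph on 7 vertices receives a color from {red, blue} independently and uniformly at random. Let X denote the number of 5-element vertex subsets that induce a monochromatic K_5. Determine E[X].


Let X = Σ_S X_S over the C(7, 5) = 21 subsets S of size 5, where X_S = 1 if the K_5 on S is monochromatic.
For a fixed S, the K_5 on S has C(5, 2) = 10 edges. P[all 10 edges red] = (1/2)^10, and likewise for blue, so P[monochromatic] = 2·(1/2)^10 = 2^{1 − 10} = 1/512.
Summing: E[X] = C(7, 5) · 2^{1 − 10} = 21 · 1/512 = 21/512.
Numerically: E[X] ≈ 0.041.

E[X] = C(7,5)·2^(1−C(5,2)) = 21/512 ≈ 0.041.


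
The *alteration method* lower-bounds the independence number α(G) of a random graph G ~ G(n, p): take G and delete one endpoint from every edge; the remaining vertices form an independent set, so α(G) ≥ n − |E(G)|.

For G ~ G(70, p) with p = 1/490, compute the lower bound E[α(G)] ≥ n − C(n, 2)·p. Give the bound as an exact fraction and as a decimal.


E[|E(G)|] = C(70, 2)·p = 2415 · (1/490) = 69/14.
E[α(G)] ≥ n − E[|E(G)|] = 70 − 69/14 = 911/14.
Numerically: ≈ 65.0714.
(This is only a lower bound; the true E[α(G)] may be larger.)

E[α(G)] ≥ 911/14 ≈ 65.0714.


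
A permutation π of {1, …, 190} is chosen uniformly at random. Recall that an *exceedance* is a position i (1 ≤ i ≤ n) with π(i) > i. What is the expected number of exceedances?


Write X = Σ_{i=1}^{190} X_i, where X_i = 1_{π(i) > i}.
For each fixed i, π(i) is uniform over {1, …, 190} (marginal of a uniform permutation), so P[π(i) > i] = (n − i)/n. Summing: Σ_{i=1}^{190} (n − i)/n = (0 + 1 + … + 189)/190 = 190(190 − 1)/(2·190) = (190 − 1)/2.
Hence E[X] = Σ_{i=1}^{190} (190 − i)/190 = 189/2 ≈ 94.50000.

E[X] = 189/2 = 94.50000.


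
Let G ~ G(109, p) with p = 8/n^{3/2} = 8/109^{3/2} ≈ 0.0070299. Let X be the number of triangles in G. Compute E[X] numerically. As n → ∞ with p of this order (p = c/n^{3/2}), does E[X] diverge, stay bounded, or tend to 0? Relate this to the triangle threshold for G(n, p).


Number of potential triangles: C(109, 3) = 209934.
Each occurs with probability p³ ≈ (0.0070299)³ ≈ 3.4741672e-07.
By linearity: E[X] = C(109, 3)·p³ ≈ 209934 · 3.4741672e-07 ≈ 0.07293.
Since α = 3/2 > 1, p = c/n^{3/2} = o(1/n) is below the triangle threshold p ~ 1/n. Asymptotically E[X] ~ (c³/6)·n^{3(1−α)} = (8³/6)·n^{-1.5} → 0, so by Markov's inequality G has no triangles w.h.p.

E[X] ≈ 0.07293; in regime p = Θ(1/n^{3/2}) E[X] tends to 0 (below the triangle threshold p ~ 1/n).


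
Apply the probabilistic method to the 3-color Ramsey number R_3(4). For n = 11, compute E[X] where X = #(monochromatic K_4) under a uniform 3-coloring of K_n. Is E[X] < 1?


E[X] = C(11, 4) · 3^{1 − 6} = 330 · 3^{−5} = 330/243.
As a reduced fraction: E[X] = 110/81 ≈ 1.35802.
Is E[X] < 1? NO.
Since E[X] ≥ 1, the first-moment bound is inconclusive at n = 11; it does NOT by itself certify R_3(4) > 11.

E[X] = 110/81 ≈ 1.35802; E[X] ≥ 1; first-moment method inconclusive here.


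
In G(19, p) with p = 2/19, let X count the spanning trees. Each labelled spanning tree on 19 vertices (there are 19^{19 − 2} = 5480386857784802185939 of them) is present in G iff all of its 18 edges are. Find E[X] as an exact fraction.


K_19 has 19^{19 − 2} = 5480386857784802185939 labelled spanning trees.
For each such spanning tree H, let X_H = 1 if all 18 edges of H are present in G. Then P[X_H = 1] = p^{18} = (2/19)^{18} = 262144/104127350297911241532841.
By linearity: E[X] = Σ_H E[X_H] = 5480386857784802185939 · p^{18} = 5480386857784802185939 · 262144/104127350297911241532841 = 262144/19.
Numerically: E[X] ≈ 1.38e+04.

E[X] = 5480386857784802185939 · (2/19)^{18} = 262144/19 ≈ 1.38e+04.


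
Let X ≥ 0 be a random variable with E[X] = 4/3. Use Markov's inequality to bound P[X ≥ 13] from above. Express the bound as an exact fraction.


μ = E[X] = 4/3, a = 13.
Markov: P[X ≥ 13] ≤ μ/a = (4/3)/13 = 4/39.
Numerically: ≈ 0.10256.
(Since a = 13 > μ = 1.33333, the bound 4/39 is < 1 and informative.)

P[X ≥ 13] ≤ 4/39 ≈ 0.10256.


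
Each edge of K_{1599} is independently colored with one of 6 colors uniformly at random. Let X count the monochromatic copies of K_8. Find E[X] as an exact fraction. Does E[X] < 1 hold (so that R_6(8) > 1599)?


E[X] = C(1599, 8) · 6^{1 − 28} = 1041478627524184359081 · 6^{−27} = 1041478627524184359081/1023490369077469249536.
As a reduced fraction: E[X] = 38573282500895717003/37907050706572935168 ≈ 1.01758.
Is E[X] < 1? NO.
Since E[X] ≥ 1, the first-moment bound is inconclusive at n = 1599; it does NOT by itself certify R_6(8) > 1599.

E[X] = 38573282500895717003/37907050706572935168 ≈ 1.01758; E[X] ≥ 1; first-moment method inconclusive here.


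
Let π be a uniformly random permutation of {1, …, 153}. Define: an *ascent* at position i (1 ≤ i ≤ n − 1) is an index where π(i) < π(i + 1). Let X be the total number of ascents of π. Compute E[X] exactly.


Write X = Σ X_I over i = 1, …, 152, with X_I the indicator of one ascent.
There are 152 indicators.
For each fixed i, the pair (π(i), π(i+1)) is a uniformly random ordered pair of distinct values from {1, …, 153}; by symmetry P[π(i) < π(i+1)] = 1/2.
By linearity: E[X] = 152 · (1/2) = (153 − 1) · (1/2) = 76 ≈ 76.0000.

E[X] = 76 = 76.0000.


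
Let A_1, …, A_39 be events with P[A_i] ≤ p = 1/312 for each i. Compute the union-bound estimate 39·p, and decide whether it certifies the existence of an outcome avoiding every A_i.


Union bound: P[∪_{i=1}^{39} A_i] ≤ Σ_i P[A_i] ≤ 39·p = 39·(1/312) = 1/8.
Numerically: 1/8 ≈ 0.12500.
Is 1/8 < 1? YES.
Since P[∪ A_i] ≤ 1/8 < 1, the complement has P[∩ A_i^c] ≥ 1 − 1/8 = 7/8 > 0, so some outcome avoids every A_i.

39·p = 1/8 ≈ 0.12500; existence CERTIFIED by the union bound.


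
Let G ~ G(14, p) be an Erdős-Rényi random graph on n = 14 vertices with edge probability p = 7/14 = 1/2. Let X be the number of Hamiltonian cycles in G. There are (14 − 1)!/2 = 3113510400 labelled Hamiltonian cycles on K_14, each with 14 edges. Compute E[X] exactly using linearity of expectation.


K_14 has (14 − 1)!/2 = 3113510400 labelled Hamiltonian cycles.
For each such Hamiltonian cycle H, let X_H = 1 if all 14 edges of H are present in G. Then P[X_H = 1] = p^{14} = (1/2)^{14} = 1/16384.
By linearity: E[X] = Σ_H E[X_H] = 3113510400 · p^{14} = 3113510400 · 1/16384 = 6081075/32.
Numerically: E[X] ≈ 190034.

E[X] = 3113510400 · (1/2)^{14} = 6081075/32 ≈ 190034.


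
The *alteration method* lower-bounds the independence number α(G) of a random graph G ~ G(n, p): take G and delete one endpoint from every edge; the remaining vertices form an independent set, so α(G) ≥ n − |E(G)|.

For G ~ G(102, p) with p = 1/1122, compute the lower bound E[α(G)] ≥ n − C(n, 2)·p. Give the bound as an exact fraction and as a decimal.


E[|E(G)|] = C(102, 2)·p = 5151 · (1/1122) = 101/22.
E[α(G)] ≥ n − E[|E(G)|] = 102 − 101/22 = 2143/22.
Numerically: ≈ 97.40909.
(This is only a lower bound; the true E[α(G)] may be larger.)

E[α(G)] ≥ 2143/22 ≈ 97.40909.


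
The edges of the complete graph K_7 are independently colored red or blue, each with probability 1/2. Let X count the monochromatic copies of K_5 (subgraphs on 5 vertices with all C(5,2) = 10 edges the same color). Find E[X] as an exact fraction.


Let X = Σ_S X_S over the C(7, 5) = 21 subsets S of size 5, where X_S = 1 if the K_5 on S is monochromatic.
For a fixed S, the K_5 on S has C(5, 2) = 10 edges. P[all 10 edges red] = (1/2)^10, and likewise for blue, so P[monochromatic] = 2·(1/2)^10 = 2^{1 − 10} = 1/512.
Summing: E[X] = C(7, 5) · 2^{1 − 10} = 21 · 1/512 = 21/512.
Numerically: E[X] ≈ 0.0410.

E[X] = C(7,5)·2^(1−C(5,2)) = 21/512 ≈ 0.0410.
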